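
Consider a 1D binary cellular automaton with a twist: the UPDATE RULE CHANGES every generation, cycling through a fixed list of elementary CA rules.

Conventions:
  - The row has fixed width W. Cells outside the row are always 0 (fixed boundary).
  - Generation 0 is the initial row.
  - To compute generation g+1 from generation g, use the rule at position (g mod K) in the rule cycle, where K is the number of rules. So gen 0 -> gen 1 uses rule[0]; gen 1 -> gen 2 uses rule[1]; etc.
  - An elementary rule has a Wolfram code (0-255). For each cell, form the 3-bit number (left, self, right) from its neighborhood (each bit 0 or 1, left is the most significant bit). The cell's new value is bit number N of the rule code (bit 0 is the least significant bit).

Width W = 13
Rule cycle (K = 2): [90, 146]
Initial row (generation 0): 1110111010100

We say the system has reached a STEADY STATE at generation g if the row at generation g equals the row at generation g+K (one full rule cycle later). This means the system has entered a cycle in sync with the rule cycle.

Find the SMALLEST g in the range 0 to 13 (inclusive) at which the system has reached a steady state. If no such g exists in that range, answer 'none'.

Gen 0: 1110111010100
Gen 1 (rule 90): 1010101000010
Gen 2 (rule 146): 0000000100101
Gen 3 (rule 90): 0000001011000
Gen 4 (rule 146): 0000010000100
Gen 5 (rule 90): 0000101001010
Gen 6 (rule 146): 0001000110001
Gen 7 (rule 90): 0010101111010
Gen 8 (rule 146): 0100000110001
Gen 9 (rule 90): 1010001111010
Gen 10 (rule 146): 0001010110001
Gen 11 (rule 90): 0010000111010
Gen 12 (rule 146): 0101001010001
Gen 13 (rule 90): 1000110001010
Gen 14 (rule 146): 0101001010001
Gen 15 (rule 90): 1000110001010

Answer: 12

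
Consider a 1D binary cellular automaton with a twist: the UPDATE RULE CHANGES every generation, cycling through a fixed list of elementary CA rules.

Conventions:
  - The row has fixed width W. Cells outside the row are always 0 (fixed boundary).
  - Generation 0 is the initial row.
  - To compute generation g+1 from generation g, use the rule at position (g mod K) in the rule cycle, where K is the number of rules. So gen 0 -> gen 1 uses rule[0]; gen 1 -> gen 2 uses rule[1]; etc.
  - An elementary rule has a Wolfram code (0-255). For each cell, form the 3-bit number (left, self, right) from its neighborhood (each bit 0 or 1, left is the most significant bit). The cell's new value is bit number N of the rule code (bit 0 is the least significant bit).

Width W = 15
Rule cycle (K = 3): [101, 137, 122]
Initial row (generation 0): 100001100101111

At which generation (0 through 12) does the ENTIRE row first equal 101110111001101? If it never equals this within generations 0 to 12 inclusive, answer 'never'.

Gen 0: 100001100101111
Gen 1 (rule 101): 101100100110001
Gen 2 (rule 137): 001000000100100
Gen 3 (rule 122): 010100001011010
Gen 4 (rule 101): 011101101101110
Gen 5 (rule 137): 011001001001100
Gen 6 (rule 122): 111110110111110
Gen 7 (rule 101): 000011011000010
Gen 8 (rule 137): 111010010011000
Gen 9 (rule 122): 101101101111100
Gen 10 (rule 101): 110110110000101
Gen 11 (rule 137): 100100100110000
Gen 12 (rule 122): 011011011111000

Answer: never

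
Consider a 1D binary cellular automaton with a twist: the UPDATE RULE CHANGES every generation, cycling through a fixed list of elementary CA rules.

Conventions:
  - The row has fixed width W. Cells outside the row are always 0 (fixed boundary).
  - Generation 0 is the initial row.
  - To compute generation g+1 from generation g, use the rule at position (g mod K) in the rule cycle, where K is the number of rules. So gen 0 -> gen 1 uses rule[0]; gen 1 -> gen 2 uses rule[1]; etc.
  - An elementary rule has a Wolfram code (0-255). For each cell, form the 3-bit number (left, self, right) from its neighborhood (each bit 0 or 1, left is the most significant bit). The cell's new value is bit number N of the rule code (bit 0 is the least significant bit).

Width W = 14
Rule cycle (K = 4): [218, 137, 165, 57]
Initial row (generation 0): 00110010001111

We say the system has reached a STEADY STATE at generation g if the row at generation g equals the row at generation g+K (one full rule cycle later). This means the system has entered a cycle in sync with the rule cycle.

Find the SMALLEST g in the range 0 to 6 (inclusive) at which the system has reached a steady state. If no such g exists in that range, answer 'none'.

Gen 0: 00110010001111
Gen 1 (rule 218): 01111101011111
Gen 2 (rule 137): 01111000011110
Gen 3 (rule 165): 00110011001100
Gen 4 (rule 57): 10101010101011
Gen 5 (rule 218): 00000000000011
Gen 6 (rule 137): 11111111111010
Gen 7 (rule 165): 01111111110110
Gen 8 (rule 57): 01000000001101
Gen 9 (rule 218): 10100000011100
Gen 10 (rule 137): 00001111011001

Answer: none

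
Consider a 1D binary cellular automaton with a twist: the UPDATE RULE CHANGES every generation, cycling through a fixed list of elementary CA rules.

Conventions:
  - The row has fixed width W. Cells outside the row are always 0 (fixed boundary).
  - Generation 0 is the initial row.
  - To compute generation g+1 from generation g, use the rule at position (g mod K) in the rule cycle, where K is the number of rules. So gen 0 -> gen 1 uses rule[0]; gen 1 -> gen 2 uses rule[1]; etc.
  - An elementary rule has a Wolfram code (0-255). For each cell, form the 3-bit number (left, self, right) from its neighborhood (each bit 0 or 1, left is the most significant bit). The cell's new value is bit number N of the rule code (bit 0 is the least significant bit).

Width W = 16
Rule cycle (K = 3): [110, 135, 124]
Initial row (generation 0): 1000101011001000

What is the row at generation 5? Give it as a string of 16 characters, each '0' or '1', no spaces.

Gen 0: 1000101011001000
Gen 1 (rule 110): 1001111111011000
Gen 2 (rule 135): 1010111110000011
Gen 3 (rule 124): 1111100011000011
Gen 4 (rule 110): 1000100111000111
Gen 5 (rule 135): 1011101010011010

Answer: 1011101010011010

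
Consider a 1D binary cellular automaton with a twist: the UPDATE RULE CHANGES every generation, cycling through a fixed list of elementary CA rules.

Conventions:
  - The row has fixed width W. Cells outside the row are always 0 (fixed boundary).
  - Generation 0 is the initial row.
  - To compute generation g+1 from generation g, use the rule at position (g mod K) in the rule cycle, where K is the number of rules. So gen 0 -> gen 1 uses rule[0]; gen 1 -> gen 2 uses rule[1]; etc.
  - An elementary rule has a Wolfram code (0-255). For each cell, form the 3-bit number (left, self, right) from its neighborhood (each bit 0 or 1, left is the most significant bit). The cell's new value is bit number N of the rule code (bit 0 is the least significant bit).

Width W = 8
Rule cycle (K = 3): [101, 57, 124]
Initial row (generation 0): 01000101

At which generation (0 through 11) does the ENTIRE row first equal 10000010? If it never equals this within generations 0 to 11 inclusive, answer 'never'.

Gen 0: 01000101
Gen 1 (rule 101): 01010111
Gen 2 (rule 57): 00101100
Gen 3 (rule 124): 00111110
Gen 4 (rule 101): 10000010
Gen 5 (rule 57): 01111001
Gen 6 (rule 124): 01001101
Gen 7 (rule 101): 01000111
Gen 8 (rule 57): 00110100
Gen 9 (rule 124): 00111110
Gen 10 (rule 101): 10000010
Gen 11 (rule 57): 01111001

Answer: 4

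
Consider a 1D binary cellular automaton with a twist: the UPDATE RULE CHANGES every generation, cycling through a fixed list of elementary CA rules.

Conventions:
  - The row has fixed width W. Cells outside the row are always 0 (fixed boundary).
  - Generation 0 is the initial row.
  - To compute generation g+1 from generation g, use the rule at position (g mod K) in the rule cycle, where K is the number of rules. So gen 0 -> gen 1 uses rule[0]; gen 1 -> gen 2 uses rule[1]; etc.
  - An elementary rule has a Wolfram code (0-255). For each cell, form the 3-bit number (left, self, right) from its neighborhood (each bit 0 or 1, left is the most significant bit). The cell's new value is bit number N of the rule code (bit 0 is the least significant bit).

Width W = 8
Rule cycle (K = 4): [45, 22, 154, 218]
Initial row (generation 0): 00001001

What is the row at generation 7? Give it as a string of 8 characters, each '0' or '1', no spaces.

Gen 0: 00001001
Gen 1 (rule 45): 11101001
Gen 2 (rule 22): 00001111
Gen 3 (rule 154): 00011110
Gen 4 (rule 218): 00111111
Gen 5 (rule 45): 10100000
Gen 6 (rule 22): 10110000
Gen 7 (rule 154): 00101000

Answer: 00101000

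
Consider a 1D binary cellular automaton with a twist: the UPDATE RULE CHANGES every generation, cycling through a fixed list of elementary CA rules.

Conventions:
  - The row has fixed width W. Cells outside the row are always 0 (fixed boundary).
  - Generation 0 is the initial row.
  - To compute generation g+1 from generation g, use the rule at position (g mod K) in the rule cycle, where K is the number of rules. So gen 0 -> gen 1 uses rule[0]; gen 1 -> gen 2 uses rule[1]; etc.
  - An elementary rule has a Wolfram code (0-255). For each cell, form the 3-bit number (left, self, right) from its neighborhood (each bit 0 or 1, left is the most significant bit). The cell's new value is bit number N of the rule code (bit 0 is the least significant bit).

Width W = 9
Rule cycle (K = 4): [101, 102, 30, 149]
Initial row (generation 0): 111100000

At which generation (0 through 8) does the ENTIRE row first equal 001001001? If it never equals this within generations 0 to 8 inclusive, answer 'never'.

Answer: never

Derivation:
Gen 0: 111100000
Gen 1 (rule 101): 000101111
Gen 2 (rule 102): 001110001
Gen 3 (rule 30): 011001011
Gen 4 (rule 149): 000101000
Gen 5 (rule 101): 110111011
Gen 6 (rule 102): 011001101
Gen 7 (rule 30): 110111001
Gen 8 (rule 149): 000010101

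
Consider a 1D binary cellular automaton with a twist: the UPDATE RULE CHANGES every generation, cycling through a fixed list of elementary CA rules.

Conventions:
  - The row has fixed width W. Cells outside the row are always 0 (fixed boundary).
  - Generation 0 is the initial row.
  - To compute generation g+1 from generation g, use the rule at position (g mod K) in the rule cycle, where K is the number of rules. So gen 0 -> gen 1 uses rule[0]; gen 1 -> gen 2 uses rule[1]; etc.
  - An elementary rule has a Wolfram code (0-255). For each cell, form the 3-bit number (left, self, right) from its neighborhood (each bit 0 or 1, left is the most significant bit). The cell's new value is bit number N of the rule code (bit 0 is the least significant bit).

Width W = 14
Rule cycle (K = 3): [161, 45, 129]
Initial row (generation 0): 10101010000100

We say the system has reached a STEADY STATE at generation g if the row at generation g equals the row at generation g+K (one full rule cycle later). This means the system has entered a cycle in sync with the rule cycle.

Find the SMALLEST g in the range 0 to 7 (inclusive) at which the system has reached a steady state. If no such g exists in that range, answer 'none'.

Gen 0: 10101010000100
Gen 1 (rule 161): 01010100110001
Gen 2 (rule 45): 01111100100101
Gen 3 (rule 129): 00111000000000
Gen 4 (rule 161): 10010011111111
Gen 5 (rule 45): 10010010000000
Gen 6 (rule 129): 00000000111111
Gen 7 (rule 161): 11111110011110
Gen 8 (rule 45): 10000000010000
Gen 9 (rule 129): 00111111000111
Gen 10 (rule 161): 10011110010010

Answer: none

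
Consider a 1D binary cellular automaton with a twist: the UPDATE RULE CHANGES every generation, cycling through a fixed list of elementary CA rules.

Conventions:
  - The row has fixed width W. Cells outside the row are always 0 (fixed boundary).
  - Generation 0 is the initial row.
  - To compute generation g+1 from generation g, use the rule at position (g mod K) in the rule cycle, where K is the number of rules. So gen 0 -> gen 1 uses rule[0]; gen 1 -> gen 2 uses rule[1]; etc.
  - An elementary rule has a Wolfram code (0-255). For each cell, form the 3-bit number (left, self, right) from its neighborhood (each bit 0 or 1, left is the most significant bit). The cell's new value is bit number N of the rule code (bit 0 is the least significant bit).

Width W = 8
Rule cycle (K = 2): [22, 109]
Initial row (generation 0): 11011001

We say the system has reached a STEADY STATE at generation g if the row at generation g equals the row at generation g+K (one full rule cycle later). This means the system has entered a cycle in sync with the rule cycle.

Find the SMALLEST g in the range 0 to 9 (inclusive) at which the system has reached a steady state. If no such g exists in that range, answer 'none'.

Answer: 5

Derivation:
Gen 0: 11011001
Gen 1 (rule 22): 00000111
Gen 2 (rule 109): 11110101
Gen 3 (rule 22): 00000101
Gen 4 (rule 109): 11110111
Gen 5 (rule 22): 00000000
Gen 6 (rule 109): 11111111
Gen 7 (rule 22): 00000000
Gen 8 (rule 109): 11111111
Gen 9 (rule 22): 00000000
Gen 10 (rule 109): 11111111
Gen 11 (rule 22): 00000000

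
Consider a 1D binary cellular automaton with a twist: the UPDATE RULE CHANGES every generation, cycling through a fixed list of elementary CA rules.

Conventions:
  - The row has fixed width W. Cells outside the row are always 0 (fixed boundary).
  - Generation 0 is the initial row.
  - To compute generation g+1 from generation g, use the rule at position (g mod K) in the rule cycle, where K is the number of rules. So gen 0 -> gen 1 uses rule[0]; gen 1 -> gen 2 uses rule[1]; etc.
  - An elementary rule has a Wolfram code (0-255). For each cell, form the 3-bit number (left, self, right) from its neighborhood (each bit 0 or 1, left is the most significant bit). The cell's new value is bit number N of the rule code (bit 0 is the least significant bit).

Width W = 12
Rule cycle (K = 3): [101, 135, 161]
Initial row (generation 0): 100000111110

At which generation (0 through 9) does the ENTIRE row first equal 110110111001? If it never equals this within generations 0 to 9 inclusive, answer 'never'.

Answer: never

Derivation:
Gen 0: 100000111110
Gen 1 (rule 101): 101110000010
Gen 2 (rule 135): 100100111110
Gen 3 (rule 161): 000000011100
Gen 4 (rule 101): 111111000101
Gen 5 (rule 135): 011110011101
Gen 6 (rule 161): 001100001010
Gen 7 (rule 101): 100101101110
Gen 8 (rule 135): 101100000100
Gen 9 (rule 161): 010001110001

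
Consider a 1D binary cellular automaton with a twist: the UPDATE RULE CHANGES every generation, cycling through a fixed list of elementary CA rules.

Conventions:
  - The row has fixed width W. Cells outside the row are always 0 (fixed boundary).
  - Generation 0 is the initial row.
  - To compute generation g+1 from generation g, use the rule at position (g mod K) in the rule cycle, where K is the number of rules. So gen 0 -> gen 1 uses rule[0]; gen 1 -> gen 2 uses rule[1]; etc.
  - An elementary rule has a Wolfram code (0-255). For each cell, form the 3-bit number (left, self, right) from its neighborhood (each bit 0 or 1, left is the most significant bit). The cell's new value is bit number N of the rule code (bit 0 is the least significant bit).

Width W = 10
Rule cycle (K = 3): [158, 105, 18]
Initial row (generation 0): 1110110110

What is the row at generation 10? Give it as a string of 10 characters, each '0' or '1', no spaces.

Gen 0: 1110110110
Gen 1 (rule 158): 1100100101
Gen 2 (rule 105): 1100000010
Gen 3 (rule 18): 0010000101
Gen 4 (rule 158): 0111001101
Gen 5 (rule 105): 0101001110
Gen 6 (rule 18): 1000110001
Gen 7 (rule 158): 1101101011
Gen 8 (rule 105): 1111110111
Gen 9 (rule 18): 0000000000
Gen 10 (rule 158): 0000000000

Answer: 0000000000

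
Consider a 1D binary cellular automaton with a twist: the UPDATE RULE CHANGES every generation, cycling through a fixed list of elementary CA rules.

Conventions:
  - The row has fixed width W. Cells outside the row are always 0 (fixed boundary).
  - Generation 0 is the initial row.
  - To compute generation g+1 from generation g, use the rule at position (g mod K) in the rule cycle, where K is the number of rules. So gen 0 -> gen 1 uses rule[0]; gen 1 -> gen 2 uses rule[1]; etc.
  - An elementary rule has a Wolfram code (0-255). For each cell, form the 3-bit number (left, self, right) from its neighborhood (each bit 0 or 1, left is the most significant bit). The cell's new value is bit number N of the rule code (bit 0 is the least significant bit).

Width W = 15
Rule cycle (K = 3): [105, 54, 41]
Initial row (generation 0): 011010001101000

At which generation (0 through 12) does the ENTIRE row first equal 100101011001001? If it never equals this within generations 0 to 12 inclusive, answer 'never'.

Answer: never

Derivation:
Gen 0: 011010001101000
Gen 1 (rule 105): 011100101110011
Gen 2 (rule 54): 100011110001100
Gen 3 (rule 41): 001010000101001
Gen 4 (rule 105): 100100110010000
Gen 5 (rule 54): 111111001111000
Gen 6 (rule 41): 100000001000011
Gen 7 (rule 105): 001111100011011
Gen 8 (rule 54): 010000010100100
Gen 9 (rule 41): 000111001000001
Gen 10 (rule 105): 110101000011100
Gen 11 (rule 54): 001111100100010
Gen 12 (rule 41): 101000000001000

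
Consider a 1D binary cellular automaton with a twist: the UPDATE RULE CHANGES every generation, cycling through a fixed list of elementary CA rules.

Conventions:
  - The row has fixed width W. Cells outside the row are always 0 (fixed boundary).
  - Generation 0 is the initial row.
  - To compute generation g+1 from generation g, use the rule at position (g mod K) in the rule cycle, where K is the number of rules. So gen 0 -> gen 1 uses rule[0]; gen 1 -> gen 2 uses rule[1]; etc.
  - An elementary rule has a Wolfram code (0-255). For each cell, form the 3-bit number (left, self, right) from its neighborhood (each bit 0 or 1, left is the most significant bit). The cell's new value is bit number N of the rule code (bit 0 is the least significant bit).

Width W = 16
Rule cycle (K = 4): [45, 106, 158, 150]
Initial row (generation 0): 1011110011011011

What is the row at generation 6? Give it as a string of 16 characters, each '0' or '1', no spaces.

Answer: 0101001111000010

Derivation:
Gen 0: 1011110011011011
Gen 1 (rule 45): 1110000010110110
Gen 2 (rule 106): 1010000101111110
Gen 3 (rule 158): 1011001101111101
Gen 4 (rule 150): 1000110000111001
Gen 5 (rule 45): 1010100110100001
Gen 6 (rule 106): 0101001111000010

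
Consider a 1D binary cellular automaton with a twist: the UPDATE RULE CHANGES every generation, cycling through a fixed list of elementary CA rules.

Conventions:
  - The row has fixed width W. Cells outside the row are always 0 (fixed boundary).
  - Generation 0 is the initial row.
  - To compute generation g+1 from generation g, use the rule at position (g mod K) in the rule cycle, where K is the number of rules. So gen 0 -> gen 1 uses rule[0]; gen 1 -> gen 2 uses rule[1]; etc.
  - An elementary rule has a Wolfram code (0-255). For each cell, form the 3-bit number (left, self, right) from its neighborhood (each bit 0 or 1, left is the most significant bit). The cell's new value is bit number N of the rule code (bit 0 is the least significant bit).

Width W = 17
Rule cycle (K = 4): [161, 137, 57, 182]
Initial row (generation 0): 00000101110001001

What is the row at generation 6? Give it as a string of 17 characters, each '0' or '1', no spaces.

Answer: 00000111100000000

Derivation:
Gen 0: 00000101110001001
Gen 1 (rule 161): 11110010100100000
Gen 2 (rule 137): 11100000000001111
Gen 3 (rule 57): 10011111111101000
Gen 4 (rule 182): 11101111111011100
Gen 5 (rule 161): 01010111110101001
Gen 6 (rule 137): 00000111100000000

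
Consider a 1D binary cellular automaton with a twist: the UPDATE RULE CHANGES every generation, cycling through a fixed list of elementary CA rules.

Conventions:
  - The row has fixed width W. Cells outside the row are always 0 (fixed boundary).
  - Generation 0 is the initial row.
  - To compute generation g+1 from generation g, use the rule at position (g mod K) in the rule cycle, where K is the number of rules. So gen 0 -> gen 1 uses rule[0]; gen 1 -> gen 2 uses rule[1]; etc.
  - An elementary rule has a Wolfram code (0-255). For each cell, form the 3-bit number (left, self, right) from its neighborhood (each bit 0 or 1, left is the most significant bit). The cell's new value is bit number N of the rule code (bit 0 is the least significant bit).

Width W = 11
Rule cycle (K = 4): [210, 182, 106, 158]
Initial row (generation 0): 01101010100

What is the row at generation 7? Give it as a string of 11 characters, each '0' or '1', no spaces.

Gen 0: 01101010100
Gen 1 (rule 210): 10100000010
Gen 2 (rule 182): 11110000111
Gen 3 (rule 106): 10010001101
Gen 4 (rule 158): 11111011001
Gen 5 (rule 210): 01111001110
Gen 6 (rule 182): 10110110101
Gen 7 (rule 106): 01111111010

Answer: 01111111010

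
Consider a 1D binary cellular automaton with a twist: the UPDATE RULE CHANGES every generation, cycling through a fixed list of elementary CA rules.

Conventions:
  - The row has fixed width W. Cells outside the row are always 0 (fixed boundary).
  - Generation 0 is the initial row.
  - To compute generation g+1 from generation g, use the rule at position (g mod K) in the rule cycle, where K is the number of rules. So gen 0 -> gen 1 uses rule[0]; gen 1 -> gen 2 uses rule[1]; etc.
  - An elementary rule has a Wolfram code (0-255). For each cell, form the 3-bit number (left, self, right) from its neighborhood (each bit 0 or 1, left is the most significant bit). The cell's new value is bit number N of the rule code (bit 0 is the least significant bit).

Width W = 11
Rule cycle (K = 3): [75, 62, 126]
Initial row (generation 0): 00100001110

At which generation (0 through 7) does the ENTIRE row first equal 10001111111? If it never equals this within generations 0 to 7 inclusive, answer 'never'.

Answer: 6

Derivation:
Gen 0: 00100001110
Gen 1 (rule 75): 11001111010
Gen 2 (rule 62): 10111000111
Gen 3 (rule 126): 11101101101
Gen 4 (rule 75): 10101101100
Gen 5 (rule 62): 11111011010
Gen 6 (rule 126): 10001111111
Gen 7 (rule 75): 00111000001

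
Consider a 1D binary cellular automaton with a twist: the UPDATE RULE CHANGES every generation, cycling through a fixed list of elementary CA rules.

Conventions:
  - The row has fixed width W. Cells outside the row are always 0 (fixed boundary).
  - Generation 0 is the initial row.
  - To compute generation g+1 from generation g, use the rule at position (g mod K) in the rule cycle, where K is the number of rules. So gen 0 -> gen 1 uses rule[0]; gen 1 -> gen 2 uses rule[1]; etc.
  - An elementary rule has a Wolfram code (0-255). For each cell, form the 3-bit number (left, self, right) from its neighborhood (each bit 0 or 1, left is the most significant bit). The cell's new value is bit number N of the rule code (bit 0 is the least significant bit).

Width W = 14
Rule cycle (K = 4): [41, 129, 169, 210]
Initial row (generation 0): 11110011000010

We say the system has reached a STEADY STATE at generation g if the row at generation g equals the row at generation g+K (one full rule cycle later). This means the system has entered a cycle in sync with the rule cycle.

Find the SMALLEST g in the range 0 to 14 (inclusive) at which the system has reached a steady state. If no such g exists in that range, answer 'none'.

Answer: none

Derivation:
Gen 0: 11110011000010
Gen 1 (rule 41): 10000010011000
Gen 2 (rule 129): 00111000000011
Gen 3 (rule 169): 10110011111010
Gen 4 (rule 210): 00011101111001
Gen 5 (rule 41): 11010011000000
Gen 6 (rule 129): 00000000011111
Gen 7 (rule 169): 11111111011110
Gen 8 (rule 210): 01111111001111
Gen 9 (rule 41): 01000000001000
Gen 10 (rule 129): 00011111100011
Gen 11 (rule 169): 11011111001010
Gen 12 (rule 210): 01001111110001
Gen 13 (rule 41): 00001000000100
Gen 14 (rule 129): 11100011110001
Gen 15 (rule 169): 11001011100100
Gen 16 (rule 210): 01110001111010
Gen 17 (rule 41): 01000101000100
Gen 18 (rule 129): 00010000010001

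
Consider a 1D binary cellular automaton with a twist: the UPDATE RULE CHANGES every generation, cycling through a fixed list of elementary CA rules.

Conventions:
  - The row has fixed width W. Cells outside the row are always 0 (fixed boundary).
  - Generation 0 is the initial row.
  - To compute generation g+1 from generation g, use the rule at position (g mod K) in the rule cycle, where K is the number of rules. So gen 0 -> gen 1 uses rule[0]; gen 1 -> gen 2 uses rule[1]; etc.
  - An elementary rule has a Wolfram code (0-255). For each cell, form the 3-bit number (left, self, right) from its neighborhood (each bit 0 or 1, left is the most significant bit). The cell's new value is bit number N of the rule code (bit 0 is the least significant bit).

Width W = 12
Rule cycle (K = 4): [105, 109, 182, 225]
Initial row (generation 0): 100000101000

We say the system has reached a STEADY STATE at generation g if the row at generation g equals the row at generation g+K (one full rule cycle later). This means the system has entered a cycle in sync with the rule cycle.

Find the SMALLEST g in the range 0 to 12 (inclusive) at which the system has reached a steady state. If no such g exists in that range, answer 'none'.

Gen 0: 100000101000
Gen 1 (rule 105): 001110010011
Gen 2 (rule 109): 101010010011
Gen 3 (rule 182): 111111111100
Gen 4 (rule 225): 011111111101
Gen 5 (rule 105): 010000000110
Gen 6 (rule 109): 010111110110
Gen 7 (rule 182): 111011101001
Gen 8 (rule 225): 011101110000
Gen 9 (rule 105): 010111010111
Gen 10 (rule 109): 011101111101
Gen 11 (rule 182): 101010111011
Gen 12 (rule 225): 010101011101
Gen 13 (rule 105): 001010110110
Gen 14 (rule 109): 101111111110
Gen 15 (rule 182): 110111111101
Gen 16 (rule 225): 011011111110

Answer: none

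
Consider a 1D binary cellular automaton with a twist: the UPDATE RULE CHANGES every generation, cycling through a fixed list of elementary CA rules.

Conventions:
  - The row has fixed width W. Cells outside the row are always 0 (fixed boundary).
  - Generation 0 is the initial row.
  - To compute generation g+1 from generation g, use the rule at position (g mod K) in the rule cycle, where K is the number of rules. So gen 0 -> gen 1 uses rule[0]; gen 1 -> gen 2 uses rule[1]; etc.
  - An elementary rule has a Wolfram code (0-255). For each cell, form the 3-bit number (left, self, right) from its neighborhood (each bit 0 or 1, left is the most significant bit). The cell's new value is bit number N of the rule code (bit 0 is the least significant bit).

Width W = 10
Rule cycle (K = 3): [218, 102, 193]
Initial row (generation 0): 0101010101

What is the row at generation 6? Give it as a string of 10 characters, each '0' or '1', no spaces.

Gen 0: 0101010101
Gen 1 (rule 218): 1000000000
Gen 2 (rule 102): 1000000000
Gen 3 (rule 193): 0011111111
Gen 4 (rule 218): 0111111111
Gen 5 (rule 102): 1000000001
Gen 6 (rule 193): 0011111100

Answer: 0011111100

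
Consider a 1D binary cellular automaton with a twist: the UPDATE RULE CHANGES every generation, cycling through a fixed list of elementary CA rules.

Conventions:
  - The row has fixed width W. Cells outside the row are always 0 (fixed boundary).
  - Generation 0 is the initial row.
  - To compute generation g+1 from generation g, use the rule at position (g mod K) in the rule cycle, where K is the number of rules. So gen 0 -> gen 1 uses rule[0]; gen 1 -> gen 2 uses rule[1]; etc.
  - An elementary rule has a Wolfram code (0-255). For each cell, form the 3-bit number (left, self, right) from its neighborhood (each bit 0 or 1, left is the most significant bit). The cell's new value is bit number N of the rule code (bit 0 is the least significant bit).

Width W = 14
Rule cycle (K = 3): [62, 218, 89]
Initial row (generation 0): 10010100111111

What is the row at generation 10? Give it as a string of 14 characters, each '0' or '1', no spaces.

Gen 0: 10010100111111
Gen 1 (rule 62): 11111111100000
Gen 2 (rule 218): 11111111110000
Gen 3 (rule 89): 10000000011111
Gen 4 (rule 62): 11000000110000
Gen 5 (rule 218): 11100001111000
Gen 6 (rule 89): 10111101001111
Gen 7 (rule 62): 11100011111000
Gen 8 (rule 218): 11110111111100
Gen 9 (rule 89): 10010100000111
Gen 10 (rule 62): 11111110001100

Answer: 11111110001100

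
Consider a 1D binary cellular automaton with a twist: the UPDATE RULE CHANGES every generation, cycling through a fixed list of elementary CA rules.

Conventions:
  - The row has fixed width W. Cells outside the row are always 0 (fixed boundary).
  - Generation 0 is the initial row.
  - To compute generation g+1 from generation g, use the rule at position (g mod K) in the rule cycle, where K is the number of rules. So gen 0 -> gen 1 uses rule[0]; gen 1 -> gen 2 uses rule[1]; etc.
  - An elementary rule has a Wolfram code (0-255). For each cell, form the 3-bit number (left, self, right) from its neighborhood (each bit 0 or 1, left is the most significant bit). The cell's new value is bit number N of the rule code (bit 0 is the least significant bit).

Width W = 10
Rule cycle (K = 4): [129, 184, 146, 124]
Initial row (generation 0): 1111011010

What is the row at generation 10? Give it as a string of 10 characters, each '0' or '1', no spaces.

Answer: 1111010000

Derivation:
Gen 0: 1111011010
Gen 1 (rule 129): 0110000000
Gen 2 (rule 184): 0101000000
Gen 3 (rule 146): 1000100000
Gen 4 (rule 124): 1100110000
Gen 5 (rule 129): 0000000111
Gen 6 (rule 184): 0000000110
Gen 7 (rule 146): 0000001001
Gen 8 (rule 124): 0000001101
Gen 9 (rule 129): 1111100000
Gen 10 (rule 184): 1111010000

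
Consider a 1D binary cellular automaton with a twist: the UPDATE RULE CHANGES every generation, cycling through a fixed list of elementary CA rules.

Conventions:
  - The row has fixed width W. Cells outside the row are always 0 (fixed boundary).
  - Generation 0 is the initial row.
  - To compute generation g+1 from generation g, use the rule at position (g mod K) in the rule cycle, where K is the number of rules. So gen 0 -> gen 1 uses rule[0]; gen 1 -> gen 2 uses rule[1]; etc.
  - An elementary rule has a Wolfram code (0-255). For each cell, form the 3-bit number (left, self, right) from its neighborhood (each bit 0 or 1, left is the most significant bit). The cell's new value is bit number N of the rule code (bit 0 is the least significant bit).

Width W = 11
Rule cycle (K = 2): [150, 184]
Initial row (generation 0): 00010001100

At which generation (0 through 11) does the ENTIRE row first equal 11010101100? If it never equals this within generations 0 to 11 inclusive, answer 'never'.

Gen 0: 00010001100
Gen 1 (rule 150): 00111010010
Gen 2 (rule 184): 00110101001
Gen 3 (rule 150): 01000101111
Gen 4 (rule 184): 00100011110
Gen 5 (rule 150): 01110101101
Gen 6 (rule 184): 01101011010
Gen 7 (rule 150): 10001000011
Gen 8 (rule 184): 01000100010
Gen 9 (rule 150): 11101110111
Gen 10 (rule 184): 11011101110
Gen 11 (rule 150): 00001000101

Answer: never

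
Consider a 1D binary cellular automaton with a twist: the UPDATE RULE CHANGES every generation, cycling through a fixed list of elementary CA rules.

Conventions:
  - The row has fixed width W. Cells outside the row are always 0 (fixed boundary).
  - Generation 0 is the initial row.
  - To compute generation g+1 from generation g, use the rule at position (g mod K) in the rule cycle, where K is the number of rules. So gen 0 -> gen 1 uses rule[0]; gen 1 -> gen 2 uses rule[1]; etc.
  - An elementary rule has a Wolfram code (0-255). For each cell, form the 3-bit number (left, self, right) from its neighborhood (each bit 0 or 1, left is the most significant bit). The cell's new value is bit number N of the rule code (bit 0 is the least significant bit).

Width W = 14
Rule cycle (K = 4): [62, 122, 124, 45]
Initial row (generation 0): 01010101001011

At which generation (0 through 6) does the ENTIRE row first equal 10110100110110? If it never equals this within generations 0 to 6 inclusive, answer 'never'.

Answer: never

Derivation:
Gen 0: 01010101001011
Gen 1 (rule 62): 11111111111110
Gen 2 (rule 122): 10000000000011
Gen 3 (rule 124): 11000000000011
Gen 4 (rule 45): 10011111111010
Gen 5 (rule 62): 11110000000111
Gen 6 (rule 122): 10011000001101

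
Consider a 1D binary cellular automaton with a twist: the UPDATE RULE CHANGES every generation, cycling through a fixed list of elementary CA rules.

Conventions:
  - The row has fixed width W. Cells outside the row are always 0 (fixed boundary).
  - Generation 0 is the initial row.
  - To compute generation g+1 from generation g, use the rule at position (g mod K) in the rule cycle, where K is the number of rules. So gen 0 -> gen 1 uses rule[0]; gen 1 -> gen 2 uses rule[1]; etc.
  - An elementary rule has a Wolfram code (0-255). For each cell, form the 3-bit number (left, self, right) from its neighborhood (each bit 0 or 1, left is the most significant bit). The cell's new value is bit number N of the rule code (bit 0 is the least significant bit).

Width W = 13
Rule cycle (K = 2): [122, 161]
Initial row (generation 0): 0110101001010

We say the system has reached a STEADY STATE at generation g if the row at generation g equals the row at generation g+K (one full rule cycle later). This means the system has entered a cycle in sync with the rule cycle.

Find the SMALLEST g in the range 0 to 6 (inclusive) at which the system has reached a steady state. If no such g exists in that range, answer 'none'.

Gen 0: 0110101001010
Gen 1 (rule 122): 1111010110101
Gen 2 (rule 161): 0110101001010
Gen 3 (rule 122): 1111010110101
Gen 4 (rule 161): 0110101001010
Gen 5 (rule 122): 1111010110101
Gen 6 (rule 161): 0110101001010
Gen 7 (rule 122): 1111010110101
Gen 8 (rule 161): 0110101001010

Answer: 0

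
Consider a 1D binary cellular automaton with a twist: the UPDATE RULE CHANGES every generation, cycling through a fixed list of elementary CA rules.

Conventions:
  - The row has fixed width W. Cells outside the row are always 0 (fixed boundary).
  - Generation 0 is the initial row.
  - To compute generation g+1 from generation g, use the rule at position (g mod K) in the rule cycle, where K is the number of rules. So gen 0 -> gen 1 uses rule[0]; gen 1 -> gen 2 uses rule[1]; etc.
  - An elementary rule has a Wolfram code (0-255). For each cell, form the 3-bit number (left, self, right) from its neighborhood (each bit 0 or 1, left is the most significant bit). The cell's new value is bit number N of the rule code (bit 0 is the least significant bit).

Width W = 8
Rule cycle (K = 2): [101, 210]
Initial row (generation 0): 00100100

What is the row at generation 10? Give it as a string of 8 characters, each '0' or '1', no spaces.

Answer: 01111010

Derivation:
Gen 0: 00100100
Gen 1 (rule 101): 10100101
Gen 2 (rule 210): 00011000
Gen 3 (rule 101): 11001011
Gen 4 (rule 210): 01110001
Gen 5 (rule 101): 00010101
Gen 6 (rule 210): 00100000
Gen 7 (rule 101): 10101111
Gen 8 (rule 210): 00000111
Gen 9 (rule 101): 11110001
Gen 10 (rule 210): 01111010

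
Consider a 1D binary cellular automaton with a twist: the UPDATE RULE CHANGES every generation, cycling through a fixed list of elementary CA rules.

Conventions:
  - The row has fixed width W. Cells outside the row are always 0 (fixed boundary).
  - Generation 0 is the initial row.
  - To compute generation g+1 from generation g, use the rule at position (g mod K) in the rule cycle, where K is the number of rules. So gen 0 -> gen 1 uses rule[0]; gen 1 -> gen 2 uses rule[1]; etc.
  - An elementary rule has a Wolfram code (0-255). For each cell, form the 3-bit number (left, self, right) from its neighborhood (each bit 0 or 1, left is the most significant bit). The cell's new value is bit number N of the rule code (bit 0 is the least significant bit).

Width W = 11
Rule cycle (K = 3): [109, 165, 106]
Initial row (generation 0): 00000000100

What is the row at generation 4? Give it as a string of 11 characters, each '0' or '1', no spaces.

Answer: 11010101001

Derivation:
Gen 0: 00000000100
Gen 1 (rule 109): 11111110101
Gen 2 (rule 165): 01111101111
Gen 3 (rule 106): 11000111001
Gen 4 (rule 109): 11010101001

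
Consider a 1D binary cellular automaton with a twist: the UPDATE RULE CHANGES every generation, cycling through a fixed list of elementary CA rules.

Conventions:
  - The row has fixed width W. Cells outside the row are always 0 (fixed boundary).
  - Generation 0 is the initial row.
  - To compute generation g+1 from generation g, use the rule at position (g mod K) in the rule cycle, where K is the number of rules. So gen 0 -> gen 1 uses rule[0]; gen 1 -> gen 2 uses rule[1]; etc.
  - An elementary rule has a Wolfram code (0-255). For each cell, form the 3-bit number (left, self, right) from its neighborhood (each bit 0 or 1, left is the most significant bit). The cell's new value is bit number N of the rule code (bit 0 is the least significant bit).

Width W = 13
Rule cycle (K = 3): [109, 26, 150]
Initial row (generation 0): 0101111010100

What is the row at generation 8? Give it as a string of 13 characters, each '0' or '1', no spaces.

Gen 0: 0101111010100
Gen 1 (rule 109): 0111001111101
Gen 2 (rule 26): 1100111000000
Gen 3 (rule 150): 0011010100000
Gen 4 (rule 109): 1011111101111
Gen 5 (rule 26): 0010000001000
Gen 6 (rule 150): 0111000011100
Gen 7 (rule 109): 0101011010101
Gen 8 (rule 26): 1000010000000

Answer: 1000010000000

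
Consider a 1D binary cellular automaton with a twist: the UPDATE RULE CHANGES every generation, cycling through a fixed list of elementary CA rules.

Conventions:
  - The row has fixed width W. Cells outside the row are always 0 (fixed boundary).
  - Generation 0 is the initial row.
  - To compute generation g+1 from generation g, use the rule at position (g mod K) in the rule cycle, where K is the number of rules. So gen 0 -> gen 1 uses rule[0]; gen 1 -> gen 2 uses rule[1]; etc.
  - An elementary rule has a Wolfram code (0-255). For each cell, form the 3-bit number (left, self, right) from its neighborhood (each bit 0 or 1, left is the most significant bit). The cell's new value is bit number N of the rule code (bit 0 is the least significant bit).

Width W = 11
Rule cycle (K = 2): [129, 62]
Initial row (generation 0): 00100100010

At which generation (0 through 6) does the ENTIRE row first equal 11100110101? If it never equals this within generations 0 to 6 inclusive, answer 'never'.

Answer: never

Derivation:
Gen 0: 00100100010
Gen 1 (rule 129): 10000001000
Gen 2 (rule 62): 11000011100
Gen 3 (rule 129): 00011001001
Gen 4 (rule 62): 00110111111
Gen 5 (rule 129): 10000011110
Gen 6 (rule 62): 11000110001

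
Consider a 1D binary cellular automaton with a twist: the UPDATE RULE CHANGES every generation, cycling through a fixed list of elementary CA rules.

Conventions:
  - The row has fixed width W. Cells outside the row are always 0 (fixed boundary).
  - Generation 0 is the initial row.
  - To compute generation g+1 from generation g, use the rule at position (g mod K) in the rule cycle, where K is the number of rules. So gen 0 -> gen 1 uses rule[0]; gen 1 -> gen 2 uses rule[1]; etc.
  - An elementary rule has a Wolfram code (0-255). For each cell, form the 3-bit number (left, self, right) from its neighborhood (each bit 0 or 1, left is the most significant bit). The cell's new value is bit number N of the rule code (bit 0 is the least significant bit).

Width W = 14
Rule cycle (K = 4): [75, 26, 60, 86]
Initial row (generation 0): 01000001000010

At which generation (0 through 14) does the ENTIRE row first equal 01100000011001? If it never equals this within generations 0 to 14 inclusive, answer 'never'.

Answer: 7

Derivation:
Gen 0: 01000001000010
Gen 1 (rule 75): 10011110011100
Gen 2 (rule 26): 01110001110010
Gen 3 (rule 60): 01001001001011
Gen 4 (rule 86): 11111111111001
Gen 5 (rule 75): 10000000001010
Gen 6 (rule 26): 01000000010001
Gen 7 (rule 60): 01100000011001
Gen 8 (rule 86): 10110000101111
Gen 9 (rule 75): 00110111001001
Gen 10 (rule 26): 01100100110110
Gen 11 (rule 60): 01010110101101
Gen 12 (rule 86): 11010010100101
Gen 13 (rule 75): 11000100001000
Gen 14 (rule 26): 10101010010100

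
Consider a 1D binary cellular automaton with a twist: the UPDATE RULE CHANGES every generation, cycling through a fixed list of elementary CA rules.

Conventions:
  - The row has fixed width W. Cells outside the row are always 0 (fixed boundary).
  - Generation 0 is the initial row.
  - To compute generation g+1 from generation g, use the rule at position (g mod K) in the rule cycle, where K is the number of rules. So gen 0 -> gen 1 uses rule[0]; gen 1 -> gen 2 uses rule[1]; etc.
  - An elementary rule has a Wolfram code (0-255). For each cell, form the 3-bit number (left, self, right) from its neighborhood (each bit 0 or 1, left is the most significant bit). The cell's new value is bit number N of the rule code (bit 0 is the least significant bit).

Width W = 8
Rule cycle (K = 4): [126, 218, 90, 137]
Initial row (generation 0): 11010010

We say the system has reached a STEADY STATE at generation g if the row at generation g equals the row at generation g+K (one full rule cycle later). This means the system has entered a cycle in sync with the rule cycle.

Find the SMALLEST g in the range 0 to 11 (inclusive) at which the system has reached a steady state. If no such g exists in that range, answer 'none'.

Gen 0: 11010010
Gen 1 (rule 126): 11111111
Gen 2 (rule 218): 11111111
Gen 3 (rule 90): 10000001
Gen 4 (rule 137): 00111100
Gen 5 (rule 126): 01100110
Gen 6 (rule 218): 11111111
Gen 7 (rule 90): 10000001
Gen 8 (rule 137): 00111100
Gen 9 (rule 126): 01100110
Gen 10 (rule 218): 11111111
Gen 11 (rule 90): 10000001
Gen 12 (rule 137): 00111100
Gen 13 (rule 126): 01100110
Gen 14 (rule 218): 11111111
Gen 15 (rule 90): 10000001

Answer: 2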